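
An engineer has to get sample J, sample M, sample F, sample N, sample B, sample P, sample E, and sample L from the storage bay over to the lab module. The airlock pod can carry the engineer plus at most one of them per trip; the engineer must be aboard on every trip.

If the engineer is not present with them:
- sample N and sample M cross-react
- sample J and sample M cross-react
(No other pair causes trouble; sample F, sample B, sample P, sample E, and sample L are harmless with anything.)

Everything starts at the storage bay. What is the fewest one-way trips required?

17

Counting alone: the engineer can take at most 1 across per trip to the lab module, so moving all 8 needs at least 8 loaded trips out, with a return between consecutive ones — at least 15 crossings.
The safety rule pushes this higher. Following every safe sequence of crossings, the most of the 8 that can be at the lab module as the airlock pod arrives there on crossing 15 is 7 — never all 8.
So no plan with fewer than 17 crossings exists, and this one achieves 17:
1. Engineer goes to the lab module with sample M.  [the storage bay: sample B, sample E, sample F, sample J, sample L, sample N, sample P | the lab module: sample M]
2. Engineer goes back to the storage bay alone.  [the storage bay: sample B, sample E, sample F, sample J, sample L, sample N, sample P | the lab module: sample M]
3. Engineer goes to the lab module with sample J.  [the storage bay: sample B, sample E, sample F, sample L, sample N, sample P | the lab module: sample J, sample M]
4. Engineer goes back to the storage bay with sample M.  [the storage bay: sample B, sample E, sample F, sample L, sample M, sample N, sample P | the lab module: sample J]
5. Engineer goes to the lab module with sample N.  [the storage bay: sample B, sample E, sample F, sample L, sample M, sample P | the lab module: sample J, sample N]
6. Engineer goes back to the storage bay alone.  [the storage bay: sample B, sample E, sample F, sample L, sample M, sample P | the lab module: sample J, sample N]
7. Engineer goes to the lab module with sample F.  [the storage bay: sample B, sample E, sample L, sample M, sample P | the lab module: sample F, sample J, sample N]
8. Engineer goes back to the storage bay alone.  [the storage bay: sample B, sample E, sample L, sample M, sample P | the lab module: sample F, sample J, sample N]
9. Engineer goes to the lab module with sample B.  [the storage bay: sample E, sample L, sample M, sample P | the lab module: sample B, sample F, sample J, sample N]
10. Engineer goes back to the storage bay alone.  [the storage bay: sample E, sample L, sample M, sample P | the lab module: sample B, sample F, sample J, sample N]
11. Engineer goes to the lab module with sample P.  [the storage bay: sample E, sample L, sample M | the lab module: sample B, sample F, sample J, sample N, sample P]
12. Engineer goes back to the storage bay alone.  [the storage bay: sample E, sample L, sample M | the lab module: sample B, sample F, sample J, sample N, sample P]
13. Engineer goes to the lab module with sample E.  [the storage bay: sample L, sample M | the lab module: sample B, sample E, sample F, sample J, sample N, sample P]
14. Engineer goes back to the storage bay alone.  [the storage bay: sample L, sample M | the lab module: sample B, sample E, sample F, sample J, sample N, sample P]
15. Engineer goes to the lab module with sample L.  [the storage bay: sample M | the lab module: sample B, sample E, sample F, sample J, sample L, sample N, sample P]
16. Engineer goes back to the storage bay alone.  [the storage bay: sample M | the lab module: sample B, sample E, sample F, sample J, sample L, sample N, sample P]
17. Engineer goes to the lab module with sample M.  [the storage bay: — | the lab module: sample B, sample E, sample F, sample J, sample L, sample M, sample N, sample P]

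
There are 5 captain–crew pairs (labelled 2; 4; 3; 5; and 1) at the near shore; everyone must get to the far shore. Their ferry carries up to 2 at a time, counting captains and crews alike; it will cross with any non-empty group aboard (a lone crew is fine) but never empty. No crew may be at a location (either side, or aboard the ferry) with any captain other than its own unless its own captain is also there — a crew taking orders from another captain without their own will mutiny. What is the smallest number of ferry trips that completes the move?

impossible

Following every safe sequence of crossings from the start, the most of the 10 that can be at the far shore as the ferry arrives there on crossings 1, 3, 5, 7 is 2, 3, 4, 5 respectively; the best ever achieved is 5 of 10.
From crossing 9 on, no configuration arises that was not already reachable earlier: only 82 distinct safe configurations (who is on which side, and where the ferry is) can ever be reached, none of them has everyone across, and every continuation just revisits them. So no valid plan exists.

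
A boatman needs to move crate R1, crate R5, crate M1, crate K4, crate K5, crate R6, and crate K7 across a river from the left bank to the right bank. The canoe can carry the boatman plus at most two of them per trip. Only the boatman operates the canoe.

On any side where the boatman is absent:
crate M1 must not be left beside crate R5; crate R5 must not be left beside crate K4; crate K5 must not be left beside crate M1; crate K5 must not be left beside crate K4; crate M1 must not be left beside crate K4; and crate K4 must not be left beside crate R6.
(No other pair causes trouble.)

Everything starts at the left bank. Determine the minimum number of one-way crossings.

Counting alone: the boatman can take at most 2 across per trip to the right bank, so moving all 7 needs at least 4 loaded trips out, with a return between consecutive ones — at least 7 crossings.
The safety rule pushes this higher. Following every safe sequence of crossings, the most of the 7 that can be at the right bank as the canoe arrives there on crossings 7, 9 is 5, 6 respectively — never all 7.
So no plan with fewer than 11 crossings exists, and this one achieves 11:
1. Boatman goes to the right bank with crate K4 and crate M1.  [the left bank: crate K5, crate K7, crate R1, crate R5, crate R6 | the right bank: crate K4, crate M1]
2. Boatman goes back to the left bank with crate M1.  [the left bank: crate K5, crate K7, crate M1, crate R1, crate R5, crate R6 | the right bank: crate K4]
3. Boatman goes to the right bank with crate M1 and crate R1.  [the left bank: crate K5, crate K7, crate R5, crate R6 | the right bank: crate K4, crate M1, crate R1]
4. Boatman goes back to the left bank with crate M1.  [the left bank: crate K5, crate K7, crate M1, crate R5, crate R6 | the right bank: crate K4, crate R1]
5. Boatman goes to the right bank with crate K5 and crate R5.  [the left bank: crate K7, crate M1, crate R6 | the right bank: crate K4, crate K5, crate R1, crate R5]
6. Boatman goes back to the left bank with crate K4.  [the left bank: crate K4, crate K7, crate M1, crate R6 | the right bank: crate K5, crate R1, crate R5]
7. Boatman goes to the right bank with crate M1 and crate R6.  [the left bank: crate K4, crate K7 | the right bank: crate K5, crate M1, crate R1, crate R5, crate R6]
8. Boatman goes back to the left bank with crate M1.  [the left bank: crate K4, crate K7, crate M1 | the right bank: crate K5, crate R1, crate R5, crate R6]
9. Boatman goes to the right bank with crate K7 and crate M1.  [the left bank: crate K4 | the right bank: crate K5, crate K7, crate M1, crate R1, crate R5, crate R6]
10. Boatman goes back to the left bank with crate M1.  [the left bank: crate K4, crate M1 | the right bank: crate K5, crate K7, crate R1, crate R5, crate R6]
11. Boatman goes to the right bank with crate K4 and crate M1.  [the left bank: — | the right bank: crate K4, crate K5, crate K7, crate M1, crate R1, crate R5, crate R6]

11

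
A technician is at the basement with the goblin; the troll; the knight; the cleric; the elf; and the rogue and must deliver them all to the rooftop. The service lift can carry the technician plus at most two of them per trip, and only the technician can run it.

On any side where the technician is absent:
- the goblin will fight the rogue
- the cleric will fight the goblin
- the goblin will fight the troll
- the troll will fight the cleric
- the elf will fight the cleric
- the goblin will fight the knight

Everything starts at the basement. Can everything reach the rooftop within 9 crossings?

Yes

Yes — this plan uses 9 crossings (≤ 9):
1. Technician goes to the rooftop with the cleric and the goblin.  [the basement: the elf, the knight, the rogue, the troll | the rooftop: the cleric, the goblin]
2. Technician goes back to the basement with the goblin.  [the basement: the elf, the goblin, the knight, the rogue, the troll | the rooftop: the cleric]
3. Technician goes to the rooftop with the goblin and the knight.  [the basement: the elf, the rogue, the troll | the rooftop: the cleric, the goblin, the knight]
4. Technician goes back to the basement with the goblin.  [the basement: the elf, the goblin, the rogue, the troll | the rooftop: the cleric, the knight]
5. Technician goes to the rooftop with the goblin and the rogue.  [the basement: the elf, the troll | the rooftop: the cleric, the goblin, the knight, the rogue]
6. Technician goes back to the basement with the goblin.  [the basement: the elf, the goblin, the troll | the rooftop: the cleric, the knight, the rogue]
7. Technician goes to the rooftop with the elf and the troll.  [the basement: the goblin | the rooftop: the cleric, the elf, the knight, the rogue, the troll]
8. Technician goes back to the basement with the cleric.  [the basement: the cleric, the goblin | the rooftop: the elf, the knight, the rogue, the troll]
9. Technician goes to the rooftop with the cleric and the goblin.  [the basement: — | the rooftop: the cleric, the elf, the goblin, the knight, the rogue, the troll]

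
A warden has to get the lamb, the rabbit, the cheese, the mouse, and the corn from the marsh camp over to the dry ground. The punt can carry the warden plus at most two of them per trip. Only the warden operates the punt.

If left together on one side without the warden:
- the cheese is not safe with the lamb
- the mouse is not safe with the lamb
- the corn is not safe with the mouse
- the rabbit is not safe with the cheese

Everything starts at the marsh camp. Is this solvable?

1. Warden goes to the dry ground with the cheese and the mouse.  [the marsh camp: the corn, the lamb, the rabbit | the dry ground: the cheese, the mouse]
2. Warden goes back to the marsh camp alone.  [the marsh camp: the corn, the lamb, the rabbit | the dry ground: the cheese, the mouse]
3. Warden goes to the dry ground with the lamb.  [the marsh camp: the corn, the rabbit | the dry ground: the cheese, the lamb, the mouse]
4. Warden goes back to the marsh camp with the cheese and the mouse.  [the marsh camp: the cheese, the corn, the mouse, the rabbit | the dry ground: the lamb]
5. Warden goes to the dry ground with the corn and the rabbit.  [the marsh camp: the cheese, the mouse | the dry ground: the corn, the lamb, the rabbit]
6. Warden goes back to the marsh camp alone.  [the marsh camp: the cheese, the mouse | the dry ground: the corn, the lamb, the rabbit]
7. Warden goes to the dry ground with the cheese and the mouse.  [the marsh camp: — | the dry ground: the cheese, the corn, the lamb, the mouse, the rabbit]

Yes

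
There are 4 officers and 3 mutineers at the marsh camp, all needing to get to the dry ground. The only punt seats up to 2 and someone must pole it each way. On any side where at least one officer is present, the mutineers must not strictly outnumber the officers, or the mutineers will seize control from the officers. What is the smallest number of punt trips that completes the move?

Counting alone: each trip to the dry ground takes at most 2 across and each return brings at least 1 back, so after t trips out (and t−1 returns) at most 2t − (t−1) of the 7 are across; that first reaches 7 at t = 6, so at least 11 crossings are needed.
The plan below uses exactly 11 crossings, so it is optimal:
1. 2 mutineers → the dry ground.  (the marsh camp: 4O 1M; the dry ground: 0O 2M)
2. 1 mutineer ← the marsh camp.  (the marsh camp: 4O 2M; the dry ground: 0O 1M)
3. 2 mutineers → the dry ground.  (the marsh camp: 4O 0M; the dry ground: 0O 3M)
4. 1 mutineer ← the marsh camp.  (the marsh camp: 4O 1M; the dry ground: 0O 2M)
5. 2 officers → the dry ground.  (the marsh camp: 2O 1M; the dry ground: 2O 2M)
6. 1 mutineer ← the marsh camp.  (the marsh camp: 2O 2M; the dry ground: 2O 1M)
7. 1 officer and 1 mutineer → the dry ground.  (the marsh camp: 1O 1M; the dry ground: 3O 2M)
8. 1 officer ← the marsh camp.  (the marsh camp: 2O 1M; the dry ground: 2O 2M)
9. 1 officer and 1 mutineer → the dry ground.  (the marsh camp: 1O 0M; the dry ground: 3O 3M)
10. 1 mutineer ← the marsh camp.  (the marsh camp: 1O 1M; the dry ground: 3O 2M)
11. 1 officer and 1 mutineer → the dry ground.  (the marsh camp: 0O 0M; the dry ground: 4O 3M)

11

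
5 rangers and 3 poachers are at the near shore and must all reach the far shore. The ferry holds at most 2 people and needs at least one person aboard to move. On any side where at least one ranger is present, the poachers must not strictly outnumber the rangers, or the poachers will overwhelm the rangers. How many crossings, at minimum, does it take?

13

Counting alone: each trip to the far shore takes at most 2 across and each return brings at least 1 back, so after t trips out (and t−1 returns) at most 2t − (t−1) of the 8 are across; that first reaches 8 at t = 7, so at least 13 crossings are needed.
The plan below uses exactly 13 crossings, so it is optimal:
1. 2 poachers → the far shore.  (the near shore: 5R 1P; the far shore: 0R 2P)
2. 1 poacher ← the near shore.  (the near shore: 5R 2P; the far shore: 0R 1P)
3. 2 poachers → the far shore.  (the near shore: 5R 0P; the far shore: 0R 3P)
4. 1 poacher ← the near shore.  (the near shore: 5R 1P; the far shore: 0R 2P)
5. 2 rangers → the far shore.  (the near shore: 3R 1P; the far shore: 2R 2P)
6. 1 poacher ← the near shore.  (the near shore: 3R 2P; the far shore: 2R 1P)
7. 1 ranger and 1 poacher → the far shore.  (the near shore: 2R 1P; the far shore: 3R 2P)
8. 1 poacher ← the near shore.  (the near shore: 2R 2P; the far shore: 3R 1P)
9. 2 poachers → the far shore.  (the near shore: 2R 0P; the far shore: 3R 3P)
10. 1 poacher ← the near shore.  (the near shore: 2R 1P; the far shore: 3R 2P)
11. 1 ranger and 1 poacher → the far shore.  (the near shore: 1R 0P; the far shore: 4R 3P)
12. 1 poacher ← the near shore.  (the near shore: 1R 1P; the far shore: 4R 2P)
13. 1 ranger and 1 poacher → the far shore.  (the near shore: 0R 0P; the far shore: 5R 3P)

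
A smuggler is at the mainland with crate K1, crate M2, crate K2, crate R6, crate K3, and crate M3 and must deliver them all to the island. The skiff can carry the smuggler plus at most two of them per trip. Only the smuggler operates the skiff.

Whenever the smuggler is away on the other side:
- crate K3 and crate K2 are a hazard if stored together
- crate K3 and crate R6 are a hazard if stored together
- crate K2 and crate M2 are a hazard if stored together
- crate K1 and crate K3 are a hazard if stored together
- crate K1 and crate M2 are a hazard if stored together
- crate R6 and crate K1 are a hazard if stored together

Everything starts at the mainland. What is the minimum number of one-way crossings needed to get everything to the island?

impossible

Whatever the first load, the items left behind include a forbidden pair without the smuggler. No opening move is safe, so no plan exists.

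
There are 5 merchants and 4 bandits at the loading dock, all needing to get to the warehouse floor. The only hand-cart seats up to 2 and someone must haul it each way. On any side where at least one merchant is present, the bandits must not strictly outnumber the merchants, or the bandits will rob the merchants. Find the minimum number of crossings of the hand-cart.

15

Counting alone: each trip to the warehouse floor takes at most 2 across and each return brings at least 1 back, so after t trips out (and t−1 returns) at most 2t − (t−1) of the 9 are across; that first reaches 9 at t = 8, so at least 15 crossings are needed.
The plan below uses exactly 15 crossings, so it is optimal:
1. 2 bandits → the warehouse floor.  (the loading dock: 5M 2B; the warehouse floor: 0M 2B)
2. 1 bandit ← the loading dock.  (the loading dock: 5M 3B; the warehouse floor: 0M 1B)
3. 2 bandits → the warehouse floor.  (the loading dock: 5M 1B; the warehouse floor: 0M 3B)
4. 1 bandit ← the loading dock.  (the loading dock: 5M 2B; the warehouse floor: 0M 2B)
5. 2 merchants → the warehouse floor.  (the loading dock: 3M 2B; the warehouse floor: 2M 2B)
6. 1 bandit ← the loading dock.  (the loading dock: 3M 3B; the warehouse floor: 2M 1B)
7. 1 merchant and 1 bandit → the warehouse floor.  (the loading dock: 2M 2B; the warehouse floor: 3M 2B)
8. 1 merchant ← the loading dock.  (the loading dock: 3M 2B; the warehouse floor: 2M 2B)
9. 1 merchant and 1 bandit → the warehouse floor.  (the loading dock: 2M 1B; the warehouse floor: 3M 3B)
10. 1 bandit ← the loading dock.  (the loading dock: 2M 2B; the warehouse floor: 3M 2B)
11. 1 merchant and 1 bandit → the warehouse floor.  (the loading dock: 1M 1B; the warehouse floor: 4M 3B)
12. 1 merchant ← the loading dock.  (the loading dock: 2M 1B; the warehouse floor: 3M 3B)
13. 1 merchant and 1 bandit → the warehouse floor.  (the loading dock: 1M 0B; the warehouse floor: 4M 4B)
14. 1 bandit ← the loading dock.  (the loading dock: 1M 1B; the warehouse floor: 4M 3B)
15. 1 merchant and 1 bandit → the warehouse floor.  (the loading dock: 0M 0B; the warehouse floor: 5M 4B)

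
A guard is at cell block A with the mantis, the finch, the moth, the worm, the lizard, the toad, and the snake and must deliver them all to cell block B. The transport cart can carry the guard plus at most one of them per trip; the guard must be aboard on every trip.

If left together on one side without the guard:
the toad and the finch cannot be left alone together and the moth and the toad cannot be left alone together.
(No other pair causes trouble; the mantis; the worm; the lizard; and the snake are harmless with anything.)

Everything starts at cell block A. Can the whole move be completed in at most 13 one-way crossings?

Counting alone: the guard can take at most 1 across per trip to cell block B, so moving all 7 needs at least 7 loaded trips out, with a return between consecutive ones — at least 13 crossings.
The safety rule pushes this higher. Following every safe sequence of crossings, the most of the 7 that can be at cell block B as the transport cart arrives there on crossing 13 is 6 — never all 7.
So the move cannot be finished within 13 crossings. (The shortest complete plan takes 15:)
1. Guard goes to cell block B with the toad.
2. Guard goes back to cell block A alone.
3. Guard goes to cell block B with the mantis.
4. Guard goes back to cell block A alone.
5. Guard goes to cell block B with the finch.
6. Guard goes back to cell block A with the toad.
7. Guard goes to cell block B with the moth.
8. Guard goes back to cell block A alone.
9. Guard goes to cell block B with the worm.
10. Guard goes back to cell block A alone.
11. Guard goes to cell block B with the lizard.
12. Guard goes back to cell block A alone.
13. Guard goes to cell block B with the snake.
14. Guard goes back to cell block A alone.
15. Guard goes to cell block B with the toad.

No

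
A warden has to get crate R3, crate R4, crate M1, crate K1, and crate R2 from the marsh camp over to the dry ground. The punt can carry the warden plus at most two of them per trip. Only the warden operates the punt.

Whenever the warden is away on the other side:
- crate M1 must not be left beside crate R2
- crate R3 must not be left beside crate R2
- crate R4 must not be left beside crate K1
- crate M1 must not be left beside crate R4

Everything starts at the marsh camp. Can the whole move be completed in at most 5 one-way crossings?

No

Counting alone: the warden can take at most 2 across per trip to the dry ground, so moving all 5 needs at least 3 loaded trips out, with a return between consecutive ones — at least 5 crossings.
The safety rule pushes this higher. Following every safe sequence of crossings, the most of the 5 that can be at the dry ground as the punt arrives there on crossing 5 is 4 — never all 5.
So the move cannot be finished within 5 crossings. (The shortest complete plan takes 7:)
1. Warden goes to the dry ground with crate R2 and crate R4.
2. Warden goes back to the marsh camp alone.
3. Warden goes to the dry ground with crate R3.
4. Warden goes back to the marsh camp with crate R2.
5. Warden goes to the dry ground with crate K1 and crate M1.
6. Warden goes back to the marsh camp with crate R4.
7. Warden goes to the dry ground with crate R2 and crate R4.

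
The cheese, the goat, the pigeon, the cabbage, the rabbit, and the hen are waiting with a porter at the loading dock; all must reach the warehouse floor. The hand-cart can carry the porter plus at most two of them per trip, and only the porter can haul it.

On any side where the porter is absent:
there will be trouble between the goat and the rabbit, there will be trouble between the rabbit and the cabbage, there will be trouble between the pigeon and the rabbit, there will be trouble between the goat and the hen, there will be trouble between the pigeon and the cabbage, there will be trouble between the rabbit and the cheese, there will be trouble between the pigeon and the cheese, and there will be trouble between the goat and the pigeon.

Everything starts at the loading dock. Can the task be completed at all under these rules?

Whatever the first load, the items left behind include a forbidden pair without the porter. No opening move is safe, so no plan exists.

No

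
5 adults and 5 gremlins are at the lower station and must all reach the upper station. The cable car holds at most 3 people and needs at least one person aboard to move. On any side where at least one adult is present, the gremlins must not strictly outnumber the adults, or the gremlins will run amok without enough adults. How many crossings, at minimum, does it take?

Counting alone: each trip to the upper station takes at most 3 across and each return brings at least 1 back, so after t trips out (and t−1 returns) at most 3t − (t−1) of the 10 are across; that first reaches 10 at t = 5, so at least 9 crossings are needed.
The safety rule pushes this higher. Following every safe sequence of crossings, the most of the 10 that can be at the upper station as the cable car arrives there on crossing 9 is 9 — never all 10.
So no plan with fewer than 11 crossings exists, and this one achieves 11:
1. 2 gremlins → the upper station.  (the lower station: 5A 3G; the upper station: 0A 2G)
2. 1 gremlin ← the lower station.  (the lower station: 5A 4G; the upper station: 0A 1G)
3. 3 gremlins → the upper station.  (the lower station: 5A 1G; the upper station: 0A 4G)
4. 1 gremlin ← the lower station.  (the lower station: 5A 2G; the upper station: 0A 3G)
5. 3 adults → the upper station.  (the lower station: 2A 2G; the upper station: 3A 3G)
6. 1 adult and 1 gremlin ← the lower station.  (the lower station: 3A 3G; the upper station: 2A 2G)
7. 3 adults → the upper station.  (the lower station: 0A 3G; the upper station: 5A 2G)
8. 1 gremlin ← the lower station.  (the lower station: 0A 4G; the upper station: 5A 1G)
9. 2 gremlins → the upper station.  (the lower station: 0A 2G; the upper station: 5A 3G)
10. 1 gremlin ← the lower station.  (the lower station: 0A 3G; the upper station: 5A 2G)
11. 3 gremlins → the upper station.  (the lower station: 0A 0G; the upper station: 5A 5G)

11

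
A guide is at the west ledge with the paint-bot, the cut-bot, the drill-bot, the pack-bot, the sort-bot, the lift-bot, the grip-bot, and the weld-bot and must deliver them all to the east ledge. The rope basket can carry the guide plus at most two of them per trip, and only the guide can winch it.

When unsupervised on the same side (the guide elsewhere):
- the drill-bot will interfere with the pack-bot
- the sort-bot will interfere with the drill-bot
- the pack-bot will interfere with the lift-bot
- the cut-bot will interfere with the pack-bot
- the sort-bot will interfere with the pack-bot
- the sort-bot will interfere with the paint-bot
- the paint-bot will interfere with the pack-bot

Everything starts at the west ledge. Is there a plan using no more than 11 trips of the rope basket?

Counting alone: the guide can take at most 2 across per trip to the east ledge, so moving all 8 needs at least 4 loaded trips out, with a return between consecutive ones — at least 7 crossings.
The safety rule pushes this higher. Following every safe sequence of crossings, the most of the 8 that can be at the east ledge as the rope basket arrives there on crossings 7, 9, 11 is 5, 6, 7 respectively — never all 8.
So the move cannot be finished within 11 crossings. (The shortest complete plan takes 13:)
1. Guide goes to the east ledge with the pack-bot and the sort-bot.  [the west ledge: the cut-bot, the drill-bot, the grip-bot, the lift-bot, the paint-bot, the weld-bot | the east ledge: the pack-bot, the sort-bot]
2. Guide goes back to the west ledge with the pack-bot.  [the west ledge: the cut-bot, the drill-bot, the grip-bot, the lift-bot, the pack-bot, the paint-bot, the weld-bot | the east ledge: the sort-bot]
3. Guide goes to the east ledge with the cut-bot and the pack-bot.  [the west ledge: the drill-bot, the grip-bot, the lift-bot, the paint-bot, the weld-bot | the east ledge: the cut-bot, the pack-bot, the sort-bot]
4. Guide goes back to the west ledge with the pack-bot.  [the west ledge: the drill-bot, the grip-bot, the lift-bot, the pack-bot, the paint-bot, the weld-bot | the east ledge: the cut-bot, the sort-bot]
5. Guide goes to the east ledge with the lift-bot and the pack-bot.  [the west ledge: the drill-bot, the grip-bot, the paint-bot, the weld-bot | the east ledge: the cut-bot, the lift-bot, the pack-bot, the sort-bot]
6. Guide goes back to the west ledge with the pack-bot.  [the west ledge: the drill-bot, the grip-bot, the pack-bot, the paint-bot, the weld-bot | the east ledge: the cut-bot, the lift-bot, the sort-bot]
7. Guide goes to the east ledge with the drill-bot and the paint-bot.  [the west ledge: the grip-bot, the pack-bot, the weld-bot | the east ledge: the cut-bot, the drill-bot, the lift-bot, the paint-bot, the sort-bot]
8. Guide goes back to the west ledge with the sort-bot.  [the west ledge: the grip-bot, the pack-bot, the sort-bot, the weld-bot | the east ledge: the cut-bot, the drill-bot, the lift-bot, the paint-bot]
9. Guide goes to the east ledge with the grip-bot and the pack-bot.  [the west ledge: the sort-bot, the weld-bot | the east ledge: the cut-bot, the drill-bot, the grip-bot, the lift-bot, the pack-bot, the paint-bot]
10. Guide goes back to the west ledge with the pack-bot.  [the west ledge: the pack-bot, the sort-bot, the weld-bot | the east ledge: the cut-bot, the drill-bot, the grip-bot, the lift-bot, the paint-bot]
11. Guide goes to the east ledge with the pack-bot and the weld-bot.  [the west ledge: the sort-bot | the east ledge: the cut-bot, the drill-bot, the grip-bot, the lift-bot, the pack-bot, the paint-bot, the weld-bot]
12. Guide goes back to the west ledge with the pack-bot.  [the west ledge: the pack-bot, the sort-bot | the east ledge: the cut-bot, the drill-bot, the grip-bot, the lift-bot, the paint-bot, the weld-bot]
13. Guide goes to the east ledge with the pack-bot and the sort-bot.  [the west ledge: — | the east ledge: the cut-bot, the drill-bot, the grip-bot, the lift-bot, the pack-bot, the paint-bot, the sort-bot, the weld-bot]

No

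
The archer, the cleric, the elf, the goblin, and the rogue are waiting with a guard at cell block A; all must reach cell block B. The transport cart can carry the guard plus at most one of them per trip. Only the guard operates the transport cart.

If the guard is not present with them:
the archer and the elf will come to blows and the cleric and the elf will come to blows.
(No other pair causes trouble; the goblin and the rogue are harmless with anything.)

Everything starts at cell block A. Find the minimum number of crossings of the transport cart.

Counting alone: the guard can take at most 1 across per trip to cell block B, so moving all 5 needs at least 5 loaded trips out, with a return between consecutive ones — at least 9 crossings.
The safety rule pushes this higher. Following every safe sequence of crossings, the most of the 5 that can be at cell block B as the transport cart arrives there on crossing 9 is 4 — never all 5.
So no plan with fewer than 11 crossings exists, and this one achieves 11:
1. Guard goes to cell block B with the elf.
2. Guard goes back to cell block A alone.
3. Guard goes to cell block B with the archer.
4. Guard goes back to cell block A with the elf.
5. Guard goes to cell block B with the cleric.
6. Guard goes back to cell block A alone.
7. Guard goes to cell block B with the goblin.
8. Guard goes back to cell block A alone.
9. Guard goes to cell block B with the rogue.
10. Guard goes back to cell block A alone.
11. Guard goes to cell block B with the elf.

11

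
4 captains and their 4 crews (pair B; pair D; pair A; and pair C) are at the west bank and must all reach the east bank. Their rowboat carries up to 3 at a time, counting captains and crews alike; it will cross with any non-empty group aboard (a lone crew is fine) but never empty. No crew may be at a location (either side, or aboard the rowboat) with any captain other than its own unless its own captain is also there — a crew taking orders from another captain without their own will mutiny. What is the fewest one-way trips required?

Counting alone: each trip to the east bank takes at most 3 across and each return brings at least 1 back, so after t trips out (and t−1 returns) at most 3t − (t−1) of the 8 are across; that first reaches 8 at t = 4, so at least 7 crossings are needed.
The safety rule pushes this higher. Following every safe sequence of crossings, the most of the 8 that can be at the east bank as the rowboat arrives there on crossing 7 is 7 — never all 8.
So no plan with fewer than 9 crossings exists, and this one achieves 9:
1. captain B and crew B cross → the east bank.
2. captain B crosses ← the west bank.
3. captain B, captain D, and crew D cross → the east bank.
4. captain B and crew B cross ← the west bank.
5. captain A, captain B, and captain C cross → the east bank.
6. crew D crosses ← the west bank.
7. crew B and crew D cross → the east bank.
8. crew B crosses ← the west bank.
9. crew A, crew B, and crew C cross → the east bank.

9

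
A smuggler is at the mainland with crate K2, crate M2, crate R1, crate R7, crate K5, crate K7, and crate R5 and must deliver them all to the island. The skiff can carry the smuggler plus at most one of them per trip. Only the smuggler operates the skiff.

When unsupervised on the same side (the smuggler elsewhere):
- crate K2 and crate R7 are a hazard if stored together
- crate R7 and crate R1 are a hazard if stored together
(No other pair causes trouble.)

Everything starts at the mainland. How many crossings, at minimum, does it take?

Counting alone: the smuggler can take at most 1 across per trip to the island, so moving all 7 needs at least 7 loaded trips out, with a return between consecutive ones — at least 13 crossings.
The safety rule pushes this higher. Following every safe sequence of crossings, the most of the 7 that can be at the island as the skiff arrives there on crossing 13 is 6 — never all 7.
So no plan with fewer than 15 crossings exists, and this one achieves 15:
1. Smuggler goes to the island with crate R7.  [the mainland: crate K2, crate K5, crate K7, crate M2, crate R1, crate R5 | the island: crate R7]
2. Smuggler goes back to the mainland alone.  [the mainland: crate K2, crate K5, crate K7, crate M2, crate R1, crate R5 | the island: crate R7]
3. Smuggler goes to the island with crate K2.  [the mainland: crate K5, crate K7, crate M2, crate R1, crate R5 | the island: crate K2, crate R7]
4. Smuggler goes back to the mainland with crate R7.  [the mainland: crate K5, crate K7, crate M2, crate R1, crate R5, crate R7 | the island: crate K2]
5. Smuggler goes to the island with crate R1.  [the mainland: crate K5, crate K7, crate M2, crate R5, crate R7 | the island: crate K2, crate R1]
6. Smuggler goes back to the mainland alone.  [the mainland: crate K5, crate K7, crate M2, crate R5, crate R7 | the island: crate K2, crate R1]
7. Smuggler goes to the island with crate M2.  [the mainland: crate K5, crate K7, crate R5, crate R7 | the island: crate K2, crate M2, crate R1]
8. Smuggler goes back to the mainland alone.  [the mainland: crate K5, crate K7, crate R5, crate R7 | the island: crate K2, crate M2, crate R1]
9. Smuggler goes to the island with crate K5.  [the mainland: crate K7, crate R5, crate R7 | the island: crate K2, crate K5, crate M2, crate R1]
10. Smuggler goes back to the mainland alone.  [the mainland: crate K7, crate R5, crate R7 | the island: crate K2, crate K5, crate M2, crate R1]
11. Smuggler goes to the island with crate K7.  [the mainland: crate R5, crate R7 | the island: crate K2, crate K5, crate K7, crate M2, crate R1]
12. Smuggler goes back to the mainland alone.  [the mainland: crate R5, crate R7 | the island: crate K2, crate K5, crate K7, crate M2, crate R1]
13. Smuggler goes to the island with crate R5.  [the mainland: crate R7 | the island: crate K2, crate K5, crate K7, crate M2, crate R1, crate R5]
14. Smuggler goes back to the mainland alone.  [the mainland: crate R7 | the island: crate K2, crate K5, crate K7, crate M2, crate R1, crate R5]
15. Smuggler goes to the island with crate R7.  [the mainland: — | the island: crate K2, crate K5, crate K7, crate M2, crate R1, crate R5, crate R7]

15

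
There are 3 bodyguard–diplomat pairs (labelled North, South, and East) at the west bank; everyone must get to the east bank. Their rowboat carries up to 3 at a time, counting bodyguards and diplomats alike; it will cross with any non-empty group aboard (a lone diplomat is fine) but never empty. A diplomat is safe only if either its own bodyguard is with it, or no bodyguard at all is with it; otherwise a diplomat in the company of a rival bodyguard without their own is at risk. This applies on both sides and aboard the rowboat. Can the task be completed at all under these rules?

1. bodyguard North and diplomat North cross → the east bank.
2. bodyguard North crosses ← the west bank.
3. bodyguard East, bodyguard North, and bodyguard South cross → the east bank.
4. diplomat North crosses ← the west bank.
5. diplomat East, diplomat North, and diplomat South cross → the east bank.

Yes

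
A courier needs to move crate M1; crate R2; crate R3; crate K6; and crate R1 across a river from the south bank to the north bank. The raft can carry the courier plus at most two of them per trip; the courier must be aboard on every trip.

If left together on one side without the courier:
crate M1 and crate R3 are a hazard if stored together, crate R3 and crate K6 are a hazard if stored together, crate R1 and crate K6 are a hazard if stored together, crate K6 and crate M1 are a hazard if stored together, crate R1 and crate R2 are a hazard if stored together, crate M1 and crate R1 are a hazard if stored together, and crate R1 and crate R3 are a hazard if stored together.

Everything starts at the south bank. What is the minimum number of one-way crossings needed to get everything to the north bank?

Whatever the first load, the items left behind include a forbidden pair without the courier. No opening move is safe, so no plan exists.

impossible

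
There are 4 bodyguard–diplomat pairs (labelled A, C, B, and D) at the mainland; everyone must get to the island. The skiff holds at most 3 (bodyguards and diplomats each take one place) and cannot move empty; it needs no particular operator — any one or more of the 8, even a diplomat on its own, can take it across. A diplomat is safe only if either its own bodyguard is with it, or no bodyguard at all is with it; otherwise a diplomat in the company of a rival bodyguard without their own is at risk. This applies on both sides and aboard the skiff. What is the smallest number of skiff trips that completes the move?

Counting alone: each trip to the island takes at most 3 across and each return brings at least 1 back, so after t trips out (and t−1 returns) at most 3t − (t−1) of the 8 are across; that first reaches 8 at t = 4, so at least 7 crossings are needed.
The safety rule pushes this higher. Following every safe sequence of crossings, the most of the 8 that can be at the island as the skiff arrives there on crossing 7 is 7 — never all 8.
So no plan with fewer than 9 crossings exists, and this one achieves 9:
1. bodyguard A and diplomat A cross → the island.
2. bodyguard A crosses ← the mainland.
3. bodyguard A, bodyguard C, and diplomat C cross → the island.
4. bodyguard A and diplomat A cross ← the mainland.
5. bodyguard A, bodyguard B, and bodyguard D cross → the island.
6. diplomat C crosses ← the mainland.
7. diplomat A and diplomat C cross → the island.
8. diplomat A crosses ← the mainland.
9. diplomat A, diplomat B, and diplomat D cross → the island.

9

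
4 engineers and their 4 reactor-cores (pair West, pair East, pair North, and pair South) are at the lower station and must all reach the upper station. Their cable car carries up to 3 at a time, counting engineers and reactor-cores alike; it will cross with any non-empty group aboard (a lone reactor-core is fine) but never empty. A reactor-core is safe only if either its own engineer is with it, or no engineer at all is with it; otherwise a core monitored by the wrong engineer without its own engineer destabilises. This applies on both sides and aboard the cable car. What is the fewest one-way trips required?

9

Counting alone: each trip to the upper station takes at most 3 across and each return brings at least 1 back, so after t trips out (and t−1 returns) at most 3t − (t−1) of the 8 are across; that first reaches 8 at t = 4, so at least 7 crossings are needed.
The safety rule pushes this higher. Following every safe sequence of crossings, the most of the 8 that can be at the upper station as the cable car arrives there on crossing 7 is 7 — never all 8.
So no plan with fewer than 9 crossings exists, and this one achieves 9:
1. engineer West and reactor-core West cross → the upper station.
2. engineer West crosses ← the lower station.
3. engineer East, engineer West, and reactor-core East cross → the upper station.
4. engineer West and reactor-core West cross ← the lower station.
5. engineer North, engineer South, and engineer West cross → the upper station.
6. reactor-core East crosses ← the lower station.
7. reactor-core East and reactor-core West cross → the upper station.
8. reactor-core West crosses ← the lower station.
9. reactor-core North, reactor-core South, and reactor-core West cross → the upper station.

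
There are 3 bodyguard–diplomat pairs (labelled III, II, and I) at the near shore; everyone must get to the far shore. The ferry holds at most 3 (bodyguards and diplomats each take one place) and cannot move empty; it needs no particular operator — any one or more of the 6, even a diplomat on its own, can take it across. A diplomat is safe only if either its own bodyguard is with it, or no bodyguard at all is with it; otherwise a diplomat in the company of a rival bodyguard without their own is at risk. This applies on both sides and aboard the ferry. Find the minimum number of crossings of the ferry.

Counting alone: each trip to the far shore takes at most 3 across and each return brings at least 1 back, so after t trips out (and t−1 returns) at most 3t − (t−1) of the 6 are across; that first reaches 6 at t = 3, so at least 5 crossings are needed.
The plan below uses exactly 5 crossings, so it is optimal:
1. bodyguard III and diplomat III cross → the far shore.
2. bodyguard III crosses ← the near shore.
3. bodyguard I, bodyguard II, and bodyguard III cross → the far shore.
4. diplomat III crosses ← the near shore.
5. diplomat I, diplomat II, and diplomat III cross → the far shore.

5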